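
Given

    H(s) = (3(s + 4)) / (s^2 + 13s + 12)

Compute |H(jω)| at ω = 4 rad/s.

Substitute s = j4: numerator = 12 + j12, denominator = -4 + j52.
|H(j4)| = |12 + j12| / |-4 + j52| = 16.971 / 52.154 ≈ 0.3254.

|H(j4)| ≈ 0.3254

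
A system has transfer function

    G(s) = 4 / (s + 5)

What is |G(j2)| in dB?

|G(j2)|_dB ≈ -2.58 dB

Substitute s = j2: numerator = 4, denominator = 5 + j2.
|G(j2)| = |4| / |5 + j2| = 4 / 5.3852 ≈ 0.7428.
In decibels: 20·log₁₀(0.7428) ≈ -2.58 dB.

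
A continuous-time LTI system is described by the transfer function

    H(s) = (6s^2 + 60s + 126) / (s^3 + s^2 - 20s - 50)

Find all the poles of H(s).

s = -3 ± j, 5

The poles are the roots of the denominator s^3 + s^2 - 20s - 50 = 0.
Trying s = 5: the polynomial evaluates to 0, so (s - 5) is a factor.
Dividing out leaves s^2 + 6s + 10 = 0.
The quadratic formula then gives s = -3 ± 1j.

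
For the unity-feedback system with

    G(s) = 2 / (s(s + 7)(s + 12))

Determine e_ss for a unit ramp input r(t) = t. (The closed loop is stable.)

G(s) has one pole at the origin.
This is a Type 1 system. Kv = lim_{s→0} s·G(s) = 2/84 = 1/42.
e_ss = 1/Kv = 1/(1/42) = 42.

e_ss = 42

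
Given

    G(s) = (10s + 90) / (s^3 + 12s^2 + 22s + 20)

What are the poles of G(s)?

s = -1 ± j, -10

The poles are the roots of the denominator s^3 + 12s^2 + 22s + 20 = 0.
Trying s = -10: the polynomial evaluates to 0, so (s + 10) is a factor.
Dividing out leaves s^2 + 2s + 2 = 0.
The quadratic formula then gives s = -1 ± 1j.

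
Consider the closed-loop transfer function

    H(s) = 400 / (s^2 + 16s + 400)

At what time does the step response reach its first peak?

t_p ≈ 0.1714 s

Comparing s^2 + 16s + 400 to s^2 + 2ζωₙs + ωₙ²: ωₙ = 20 rad/s and ζ = 16/(2·20) = 0.4.
ζωₙ = 16/2 = 8, so ω_d = ωₙ√(1−ζ²) = √(ωₙ² − (ζωₙ)²) = √(400 − 8²) = √336 ≈ 18.33 rad/s.
t_p = π/ω_d = π/18.33 ≈ 0.1714 s.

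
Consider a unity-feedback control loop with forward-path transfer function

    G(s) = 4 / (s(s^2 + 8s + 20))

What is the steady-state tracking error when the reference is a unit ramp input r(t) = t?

e_ss = 5

G(s) has one pole at the origin.
This is a Type 1 system. Kv = lim_{s→0} s·G(s) = 4/20 = 1/5.
e_ss = 1/Kv = 1/(1/5) = 5.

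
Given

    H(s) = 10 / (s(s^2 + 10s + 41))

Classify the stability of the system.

The poles can be read from the denominator factors: s = 0, -5 ± 4j.
Since the simple pole(s) at s = 0 lie on the jω-axis with none in the right half-plane, the system is marginally stable.

marginally stable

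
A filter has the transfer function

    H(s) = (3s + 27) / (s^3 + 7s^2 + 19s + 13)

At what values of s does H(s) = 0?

s = -9

Set the numerator to zero: 3s + 27 = 0, i.e. 3·(s + 9) = 0.
So s = -9.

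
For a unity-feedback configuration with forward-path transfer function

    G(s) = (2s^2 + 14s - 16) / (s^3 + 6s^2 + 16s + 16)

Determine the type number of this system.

The denominator has no factor of s at the origin — no free integrator — so this is a Type 0 system.

Type 0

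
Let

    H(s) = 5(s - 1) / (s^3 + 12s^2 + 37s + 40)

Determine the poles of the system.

The poles are the roots of the denominator s^3 + 12s^2 + 37s + 40 = 0.
Trying s = -8: the polynomial evaluates to 0, so (s + 8) is a factor.
Dividing out leaves s^2 + 4s + 5 = 0.
The quadratic formula then gives s = -2 ± 1j.

s = -2 + j, -2 - j, -8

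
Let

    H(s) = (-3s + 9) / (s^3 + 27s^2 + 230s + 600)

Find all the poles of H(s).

s = -10, -12, -5

The poles are the roots of the denominator s^3 + 27s^2 + 230s + 600 = 0.
Trying s = -10: the polynomial evaluates to 0, so (s + 10) is a factor.
Dividing out leaves s^2 + 17s + 60 = 0.
Factoring the quadratic: (s + 12)(s + 5) = 0.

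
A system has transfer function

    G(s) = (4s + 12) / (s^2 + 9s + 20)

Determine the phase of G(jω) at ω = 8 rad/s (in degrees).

At s = j8: numerator = 12 + j32, denominator = -44 + j72.
∠G = ∠num − ∠den = 69.444° − (121.43°) = -51.99°.

∠G(j8) ≈ -51.99°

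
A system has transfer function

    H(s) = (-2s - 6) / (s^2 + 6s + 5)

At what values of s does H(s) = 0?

s = -3

Set the numerator to zero: -2s - 6 = 0, i.e. -2·(s + 3) = 0.
So s = -3.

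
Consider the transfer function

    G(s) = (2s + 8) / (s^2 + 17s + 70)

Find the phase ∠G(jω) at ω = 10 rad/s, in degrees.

At s = j10: numerator = 8 + j20, denominator = -30 + j170.
∠G = ∠num − ∠den = 68.199° − (100.01°) = -31.81°.

∠G(j10) ≈ -31.81°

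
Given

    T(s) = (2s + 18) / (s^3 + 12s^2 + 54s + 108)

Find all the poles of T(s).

s = -6, -3 ± 3j

The poles are the roots of the denominator s^3 + 12s^2 + 54s + 108 = 0.
Trying s = -6: the polynomial evaluates to 0, so (s + 6) is a factor.
Dividing out leaves s^2 + 6s + 18 = 0.
The quadratic formula then gives s = -3 ± 3j.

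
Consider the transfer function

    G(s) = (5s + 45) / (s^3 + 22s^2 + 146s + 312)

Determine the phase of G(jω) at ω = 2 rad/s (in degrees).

At s = j2: numerator = 45 + j10, denominator = 224 + j284.
∠G = ∠num − ∠den = 12.529° − (51.736°) = -39.21°.

∠G(j2) ≈ -39.21°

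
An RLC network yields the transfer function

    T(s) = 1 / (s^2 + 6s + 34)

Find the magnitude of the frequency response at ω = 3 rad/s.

|T(j3)| ≈ 0.03246

Substitute s = j3: numerator = 1, denominator = 25 + j18.
|T(j3)| = |1| / |25 + j18| = 1 / 30.806 ≈ 0.03246.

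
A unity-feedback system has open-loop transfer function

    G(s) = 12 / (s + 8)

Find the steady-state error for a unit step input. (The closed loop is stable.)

e_ss = 0.4000

G(s) has no poles at the origin.
This is a Type 0 system. Kp = lim_{s→0} G(s) = 12/8 = 3/2.
e_ss = 1/(1 + Kp) = 1/(1 + 3/2) = 2/5 ≈ 0.4000.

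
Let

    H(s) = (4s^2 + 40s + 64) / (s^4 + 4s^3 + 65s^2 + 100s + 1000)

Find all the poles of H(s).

The poles are the roots of the denominator s^4 + 4s^3 + 65s^2 + 100s + 1000 = 0.
No real roots exist; factor into two real quadratics: (s^2 + 25)(s^2 + 4s + 40) = 0.
Each quadratic gives a conjugate pair via the quadratic formula.

s = ±5j, -2 ± 6j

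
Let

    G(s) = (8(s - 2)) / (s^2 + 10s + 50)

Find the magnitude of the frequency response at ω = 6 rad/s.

Substitute s = j6: numerator = -16 + j48, denominator = 14 + j60.
|G(j6)| = |-16 + j48| / |14 + j60| = 50.596 / 61.612 ≈ 0.8212.

|G(j6)| ≈ 0.8212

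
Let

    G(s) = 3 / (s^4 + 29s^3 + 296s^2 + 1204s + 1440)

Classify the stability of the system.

stable

The denominator s^4 + 29s^3 + 296s^2 + 1204s + 1440 factors as (s + 10)(s + 2)(s + 8)(s + 9), giving poles at s = -10, -2, -8, -9.
Since all poles lie strictly in the left half-plane, the system is stable.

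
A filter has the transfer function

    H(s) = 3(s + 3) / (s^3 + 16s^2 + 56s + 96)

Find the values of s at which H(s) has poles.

The poles are the roots of the denominator s^3 + 16s^2 + 56s + 96 = 0.
Trying s = -12: the polynomial evaluates to 0, so (s + 12) is a factor.
Dividing out leaves s^2 + 4s + 8 = 0.
The quadratic formula then gives s = -2 ± 2j.

s = -2 ± 2j, -12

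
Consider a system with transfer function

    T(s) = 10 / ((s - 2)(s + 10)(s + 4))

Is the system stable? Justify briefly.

The poles can be read from the denominator factors: s = 2, -10, -4.
Since the pole(s) at s = 2 lie in the right half-plane, the system is unstable.

unstable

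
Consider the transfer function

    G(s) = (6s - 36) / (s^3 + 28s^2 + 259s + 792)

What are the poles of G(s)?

The poles are the roots of the denominator s^3 + 28s^2 + 259s + 792 = 0.
Trying s = -11: the polynomial evaluates to 0, so (s + 11) is a factor.
Dividing out leaves s^2 + 17s + 72 = 0.
Factoring the quadratic: (s + 9)(s + 8) = 0.

s = -11, -9, -8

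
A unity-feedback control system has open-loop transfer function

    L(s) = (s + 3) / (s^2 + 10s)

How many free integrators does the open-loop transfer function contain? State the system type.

The denominator has 1 factor of s at the origin (free integrator), so this is a Type 1 system.

Type 1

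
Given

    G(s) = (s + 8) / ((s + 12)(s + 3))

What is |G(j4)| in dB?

Substitute s = j4: numerator = 8 + j4, denominator = 20 + j60.
|G(j4)| = |8 + j4| / |20 + j60| = 8.9443 / 63.246 ≈ 0.1414.
In decibels: 20·log₁₀(0.1414) ≈ -17.0 dB.

|G(j4)|_dB ≈ -17.0 dB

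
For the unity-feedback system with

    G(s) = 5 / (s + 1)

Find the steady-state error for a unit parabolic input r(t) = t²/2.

e_ss = ∞

G(s) has no poles at the origin.
This is a Type 0 system; Ka = lim_{s→0} s^2·G(s) = 0, so the steady-state error for a parabola input is infinite.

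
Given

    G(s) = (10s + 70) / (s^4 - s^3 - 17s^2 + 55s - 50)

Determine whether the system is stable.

unstable

The denominator s^4 - s^3 - 17s^2 + 55s - 50 factors as (s - 2)(s + 5)(s^2 - 4s + 5), giving poles at s = 2, -5, 2 + j, 2 - j.
Since the pole(s) at s = 2, 2 + j, 2 - j lie in the right half-plane, the system is unstable.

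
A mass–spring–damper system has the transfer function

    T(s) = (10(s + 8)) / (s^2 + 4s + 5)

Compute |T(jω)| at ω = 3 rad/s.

|T(j3)| ≈ 6.755

Substitute s = j3: numerator = 80 + j30, denominator = -4 + j12.
|T(j3)| = |80 + j30| / |-4 + j12| = 85.440 / 12.649 ≈ 6.755.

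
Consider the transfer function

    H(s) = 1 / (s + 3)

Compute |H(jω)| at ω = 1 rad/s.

|H(j1)| ≈ 0.3162

Substitute s = j1: numerator = 1, denominator = 3 + j1.
|H(j1)| = |1| / |3 + j1| = 1 / 3.1623 ≈ 0.3162.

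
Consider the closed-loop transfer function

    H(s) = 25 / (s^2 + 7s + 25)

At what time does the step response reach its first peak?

Comparing s^2 + 7s + 25 to s^2 + 2ζωₙs + ωₙ²: ωₙ = 5 rad/s and ζ = 7/(2·5) = 0.7.
ζωₙ = 7/2 = 3.5, so ω_d = ωₙ√(1−ζ²) = √(ωₙ² − (ζωₙ)²) = √(25 − 3.5²) = √12.75 ≈ 3.571 rad/s.
t_p = π/ω_d = π/3.571 ≈ 0.8798 s.

t_p ≈ 0.8798 s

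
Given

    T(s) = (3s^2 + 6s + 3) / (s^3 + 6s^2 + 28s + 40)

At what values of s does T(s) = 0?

Set the numerator to zero: 3s^2 + 6s + 3 = 0, i.e. 3·(s^2 + 2s + 1) = 0.
Factoring: (s + 1)^2 = 0.

s = -1, -1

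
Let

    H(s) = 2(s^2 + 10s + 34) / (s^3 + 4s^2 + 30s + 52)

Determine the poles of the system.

s = -1 ± 5j, -2

The poles are the roots of the denominator s^3 + 4s^2 + 30s + 52 = 0.
Trying s = -2: the polynomial evaluates to 0, so (s + 2) is a factor.
Dividing out leaves s^2 + 2s + 26 = 0.
The quadratic formula then gives s = -1 ± 5j.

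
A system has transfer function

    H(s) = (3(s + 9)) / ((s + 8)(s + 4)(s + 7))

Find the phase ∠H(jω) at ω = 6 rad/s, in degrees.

∠H(j6) ≈ -100.1°

At s = j6: numerator = 27 + j18, denominator = -460 + j480.
∠H = ∠num − ∠den = 33.690° − (133.78°) = -100.1°.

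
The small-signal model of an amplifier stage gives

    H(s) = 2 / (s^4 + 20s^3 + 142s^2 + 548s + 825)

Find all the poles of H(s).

The poles are the roots of the denominator s^4 + 20s^3 + 142s^2 + 548s + 825 = 0.
Trying s = -11: the polynomial evaluates to 0, so (s + 11) is a factor.
Dividing out leaves s^3 + 9s^2 + 43s + 75 = 0.
This factors further as (s^2 + 6s + 25)(s + 3) = 0.

s = -11, -3 + 4j, -3 - 4j, -3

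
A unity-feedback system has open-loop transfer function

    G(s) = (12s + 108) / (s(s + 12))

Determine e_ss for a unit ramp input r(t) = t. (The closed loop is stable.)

e_ss = 0.1111

G(s) has one pole at the origin.
This is a Type 1 system. Kv = lim_{s→0} s·G(s) = 108/12 = 9.
e_ss = 1/Kv = 1/(9) = 1/9 ≈ 0.1111.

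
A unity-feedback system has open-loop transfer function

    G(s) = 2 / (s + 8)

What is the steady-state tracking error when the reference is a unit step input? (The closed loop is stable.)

e_ss = 0.8000

G(s) has no poles at the origin.
This is a Type 0 system. Kp = lim_{s→0} G(s) = 2/8 = 1/4.
e_ss = 1/(1 + Kp) = 1/(1 + 1/4) = 4/5 ≈ 0.8000.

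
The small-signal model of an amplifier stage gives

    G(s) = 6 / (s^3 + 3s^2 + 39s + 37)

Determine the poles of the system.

s = -1 + 6j, -1 - 6j, -1

The poles are the roots of the denominator s^3 + 3s^2 + 39s + 37 = 0.
Trying s = -1: the polynomial evaluates to 0, so (s + 1) is a factor.
Dividing out leaves s^2 + 2s + 37 = 0.
The quadratic formula then gives s = -1 ± 6j.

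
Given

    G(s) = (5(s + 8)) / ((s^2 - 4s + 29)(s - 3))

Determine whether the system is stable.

The poles can be read from the denominator factors: s = 2 ± 5j, 3.
Since the pole(s) at s = 2 + 5j, 2 - 5j, 3 lie in the right half-plane, the system is unstable.

unstable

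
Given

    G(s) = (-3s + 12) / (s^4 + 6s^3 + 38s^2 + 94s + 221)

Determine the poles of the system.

s = -2 ± 3j, -1 ± 4j

The poles are the roots of the denominator s^4 + 6s^3 + 38s^2 + 94s + 221 = 0.
No real roots exist; factor into two real quadratics: (s^2 + 4s + 13)(s^2 + 2s + 17) = 0.
Each quadratic gives a conjugate pair via the quadratic formula.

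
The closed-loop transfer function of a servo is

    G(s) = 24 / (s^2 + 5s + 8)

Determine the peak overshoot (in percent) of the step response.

%OS ≈ 0.264%

Comparing s^2 + 5s + 8 to s^2 + 2ζωₙs + ωₙ²: ωₙ = √8 ≈ 2.828 rad/s and ζ = 5/(2·√8) ≈ 0.8839.
%OS = 100·exp(−πζ/√(1−ζ²)) = 100·exp(−π·0.8839/√(1−0.8839²)) ≈ 0.264%.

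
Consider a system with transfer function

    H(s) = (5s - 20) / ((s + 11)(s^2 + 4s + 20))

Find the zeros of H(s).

s = 4

Set the numerator to zero: 5s - 20 = 0, i.e. 5·(s - 4) = 0.
So s = 4.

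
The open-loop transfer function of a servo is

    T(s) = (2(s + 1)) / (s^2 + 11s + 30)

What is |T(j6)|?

|T(j6)| ≈ 0.1836

Substitute s = j6: numerator = 2 + j12, denominator = -6 + j66.
|T(j6)| = |2 + j12| / |-6 + j66| = 12.166 / 66.272 ≈ 0.1836.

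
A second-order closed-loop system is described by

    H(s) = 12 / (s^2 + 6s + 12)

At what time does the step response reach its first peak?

t_p ≈ 1.814 s

Comparing s^2 + 6s + 12 to s^2 + 2ζωₙs + ωₙ²: ωₙ = √12 ≈ 3.464 rad/s and ζ = 6/(2·√12) ≈ 0.8660.
ζωₙ = 6/2 = 3, so ω_d = ωₙ√(1−ζ²) = √(ωₙ² − (ζωₙ)²) = √(12 − 3²) = √3 ≈ 1.732 rad/s.
t_p = π/ω_d = π/1.732 ≈ 1.814 s.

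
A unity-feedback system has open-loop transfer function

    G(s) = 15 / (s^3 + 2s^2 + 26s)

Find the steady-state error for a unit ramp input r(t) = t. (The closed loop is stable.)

G(s) has one pole at the origin.
This is a Type 1 system. Kv = lim_{s→0} s·G(s) = 15/26.
e_ss = 1/Kv = 1/(15/26) = 26/15 ≈ 1.733.

e_ss = 1.733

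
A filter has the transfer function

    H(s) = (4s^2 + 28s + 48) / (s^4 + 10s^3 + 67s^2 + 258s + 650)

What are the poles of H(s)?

The poles are the roots of the denominator s^4 + 10s^3 + 67s^2 + 258s + 650 = 0.
No real roots exist; factor into two real quadratics: (s^2 + 8s + 25)(s^2 + 2s + 26) = 0.
Each quadratic gives a conjugate pair via the quadratic formula.

s = -4 + 3j, -4 - 3j, -1 + 5j, -1 - 5j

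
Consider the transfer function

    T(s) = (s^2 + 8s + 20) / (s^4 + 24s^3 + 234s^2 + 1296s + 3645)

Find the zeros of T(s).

s = -4 ± 2j

Set the numerator to zero: s^2 + 8s + 20 = 0.
Factoring: (s^2 + 8s + 20) = 0.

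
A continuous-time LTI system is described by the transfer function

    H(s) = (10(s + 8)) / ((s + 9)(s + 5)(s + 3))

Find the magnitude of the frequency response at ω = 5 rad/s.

Substitute s = j5: numerator = 80 + j50, denominator = -290 + j310.
|H(j5)| = |80 + j50| / |-290 + j310| = 94.340 / 424.50 ≈ 0.2222.

|H(j5)| ≈ 0.2222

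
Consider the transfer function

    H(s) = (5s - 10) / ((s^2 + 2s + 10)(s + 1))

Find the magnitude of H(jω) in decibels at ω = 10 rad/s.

Substitute s = j10: numerator = -10 + j50, denominator = -290 - j880.
|H(j10)| = |-10 + j50| / |-290 - j880| = 50.990 / 926.55 ≈ 0.05503.
In decibels: 20·log₁₀(0.05503) ≈ -25.2 dB.

|H(j10)|_dB ≈ -25.2 dB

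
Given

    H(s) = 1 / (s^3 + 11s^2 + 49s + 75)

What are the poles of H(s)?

s = -4 + 3j, -4 - 3j, -3

The poles are the roots of the denominator s^3 + 11s^2 + 49s + 75 = 0.
Trying s = -3: the polynomial evaluates to 0, so (s + 3) is a factor.
Dividing out leaves s^2 + 8s + 25 = 0.
The quadratic formula then gives s = -4 ± 3j.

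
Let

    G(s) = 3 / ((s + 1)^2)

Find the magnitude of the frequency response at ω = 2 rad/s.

|G(j2)| = 0.6000

Substitute s = j2: numerator = 3, denominator = -3 + j4.
|G(j2)| = |3| / |-3 + j4| = 3 / 5 = 0.6000.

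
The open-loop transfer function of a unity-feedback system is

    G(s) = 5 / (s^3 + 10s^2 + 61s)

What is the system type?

Factor s from the denominator: s^3 + 10s^2 + 61s = s·(s^2 + 10s + 61).
There is 1 pole at the origin, so the system is Type 1.

Type 1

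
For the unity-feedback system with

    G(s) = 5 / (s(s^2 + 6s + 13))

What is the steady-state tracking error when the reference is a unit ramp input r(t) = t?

e_ss = 2.600

G(s) has one pole at the origin.
This is a Type 1 system. Kv = lim_{s→0} s·G(s) = 5/13.
e_ss = 1/Kv = 1/(5/13) = 13/5 ≈ 2.600.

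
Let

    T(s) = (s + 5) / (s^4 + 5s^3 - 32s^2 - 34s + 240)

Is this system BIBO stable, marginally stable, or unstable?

The denominator s^4 + 5s^3 - 32s^2 - 34s + 240 factors as (s^2 - 6s + 10)(s + 3)(s + 8), giving poles at s = 3 ± j, -3, -8.
Since the pole(s) at s = 3 ± j lie in the right half-plane, the system is unstable.

unstable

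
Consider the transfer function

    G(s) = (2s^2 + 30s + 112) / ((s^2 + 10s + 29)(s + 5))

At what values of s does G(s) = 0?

s = -7, -8

Set the numerator to zero: 2s^2 + 30s + 112 = 0, i.e. 2·(s^2 + 15s + 56) = 0.
Factoring: (s + 7)(s + 8) = 0.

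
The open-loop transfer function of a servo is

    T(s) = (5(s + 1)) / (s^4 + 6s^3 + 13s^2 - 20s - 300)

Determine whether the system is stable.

The denominator s^4 + 6s^3 + 13s^2 - 20s - 300 factors as (s + 5)(s - 3)(s^2 + 4s + 20), giving poles at s = -5, 3, -2 ± 4j.
Since the pole(s) at s = 3 lie in the right half-plane, the system is unstable.

unstable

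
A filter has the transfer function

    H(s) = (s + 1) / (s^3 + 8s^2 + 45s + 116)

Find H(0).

H(0) = 1/116 ≈ 0.008621

Set s = 0: H(0) = (1) / (116) = 1/116.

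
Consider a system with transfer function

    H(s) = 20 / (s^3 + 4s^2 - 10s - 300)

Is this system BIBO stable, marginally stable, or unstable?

unstable

The denominator s^3 + 4s^2 - 10s - 300 factors as (s^2 + 10s + 50)(s - 6), giving poles at s = -5 + 5j, -5 - 5j, 6.
Since the pole(s) at s = 6 lie in the right half-plane, the system is unstable.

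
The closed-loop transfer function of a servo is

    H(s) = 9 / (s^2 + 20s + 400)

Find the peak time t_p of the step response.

t_p ≈ 0.1814 s

Comparing s^2 + 20s + 400 to s^2 + 2ζωₙs + ωₙ²: ωₙ = 20 rad/s and ζ = 20/(2·20) = 0.5.
ζωₙ = 20/2 = 10, so ω_d = ωₙ√(1−ζ²) = √(ωₙ² − (ζωₙ)²) = √(400 − 10²) = √300 ≈ 17.32 rad/s.
t_p = π/ω_d = π/17.32 ≈ 0.1814 s.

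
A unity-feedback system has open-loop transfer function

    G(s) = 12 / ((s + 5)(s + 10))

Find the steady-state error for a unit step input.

G(s) has no poles at the origin.
This is a Type 0 system. Kp = lim_{s→0} G(s) = 12/50 = 6/25.
e_ss = 1/(1 + Kp) = 1/(1 + 6/25) = 25/31 ≈ 0.8065.

e_ss = 0.8065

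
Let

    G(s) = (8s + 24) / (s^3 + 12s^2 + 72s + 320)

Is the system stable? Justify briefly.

The denominator s^3 + 12s^2 + 72s + 320 factors as (s^2 + 4s + 40)(s + 8), giving poles at s = -2 + 6j, -2 - 6j, -8.
Since all poles lie strictly in the left half-plane, the system is stable.

stable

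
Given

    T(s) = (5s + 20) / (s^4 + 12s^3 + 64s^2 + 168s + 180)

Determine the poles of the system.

s = -3 ± j, -3 ± 3j

The poles are the roots of the denominator s^4 + 12s^3 + 64s^2 + 168s + 180 = 0.
No real roots exist; factor into two real quadratics: (s^2 + 6s + 10)(s^2 + 6s + 18) = 0.
Each quadratic gives a conjugate pair via the quadratic formula.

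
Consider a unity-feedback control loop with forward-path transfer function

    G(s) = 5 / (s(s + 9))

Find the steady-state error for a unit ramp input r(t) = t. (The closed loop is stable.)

G(s) has one pole at the origin.
This is a Type 1 system. Kv = lim_{s→0} s·G(s) = 5/9.
e_ss = 1/Kv = 1/(5/9) = 9/5 ≈ 1.800.

e_ss = 1.800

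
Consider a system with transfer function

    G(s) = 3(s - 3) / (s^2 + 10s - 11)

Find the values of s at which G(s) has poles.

s = 1, -11

The poles are the roots of the denominator s^2 + 10s - 11 = 0.
Factoring: (s - 1)(s + 11) = 0, so s = 1 and s = -11.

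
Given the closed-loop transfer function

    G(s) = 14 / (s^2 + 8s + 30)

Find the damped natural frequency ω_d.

ω_d ≈ 3.742 rad/s

Comparing s^2 + 8s + 30 to s^2 + 2ζωₙs + ωₙ²: ωₙ = √30 ≈ 5.477 rad/s and ζ = 8/(2·√30) ≈ 0.7303.
ζωₙ = 8/2 = 4, so ω_d = ωₙ√(1−ζ²) = √(ωₙ² − (ζωₙ)²) = √(30 − 4²) = √14 ≈ 3.742 rad/s.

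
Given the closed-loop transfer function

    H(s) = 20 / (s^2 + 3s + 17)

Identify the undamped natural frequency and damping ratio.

ωₙ ≈ 4.123 rad/s, ζ ≈ 0.3638

Compare the denominator to the standard form s^2 + 2ζωₙs + ωₙ².
ωₙ² = 17, so ωₙ = √17 ≈ 4.123 rad/s.
2ζωₙ = 3, so ζ = 3/(2·√17) ≈ 0.3638.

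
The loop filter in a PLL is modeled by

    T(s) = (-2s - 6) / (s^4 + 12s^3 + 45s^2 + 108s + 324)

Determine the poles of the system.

The poles are the roots of the denominator s^4 + 12s^3 + 45s^2 + 108s + 324 = 0.
Trying s = -6: the polynomial evaluates to 0, so (s + 6) is a factor.
Dividing out leaves s^3 + 6s^2 + 9s + 54 = 0.
This factors further as (s^2 + 9)(s + 6) = 0.

s = ±3j, -6, -6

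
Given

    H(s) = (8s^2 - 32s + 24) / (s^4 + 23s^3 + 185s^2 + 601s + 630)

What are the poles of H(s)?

s = -9, -7, -2, -5

The poles are the roots of the denominator s^4 + 23s^3 + 185s^2 + 601s + 630 = 0.
Trying s = -9: the polynomial evaluates to 0, so (s + 9) is a factor.
Dividing out leaves s^3 + 14s^2 + 59s + 70 = 0.
This factors further as (s + 7)(s + 2)(s + 5) = 0.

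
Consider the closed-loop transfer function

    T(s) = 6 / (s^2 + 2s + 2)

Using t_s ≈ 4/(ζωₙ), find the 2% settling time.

Comparing s^2 + 2s + 2 to s^2 + 2ζωₙs + ωₙ²: ωₙ = √2 ≈ 1.414 rad/s and ζ = 2/(2·√2) ≈ 0.7071.
ζωₙ = 2/2 = 1, so t_s ≈ 4/(ζωₙ) = 4/1 = 4 s.

t_s ≈ 4 s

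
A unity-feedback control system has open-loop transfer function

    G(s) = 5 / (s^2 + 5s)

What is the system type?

Type 1

Factor s from the denominator: s^2 + 5s = s·(s + 5).
There is 1 pole at the origin, so the system is Type 1.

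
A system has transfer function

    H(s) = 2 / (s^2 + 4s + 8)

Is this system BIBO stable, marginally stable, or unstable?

The poles can be read from the denominator factors: s = -2 ± 2j.
Since all poles lie strictly in the left half-plane, the system is stable.

stable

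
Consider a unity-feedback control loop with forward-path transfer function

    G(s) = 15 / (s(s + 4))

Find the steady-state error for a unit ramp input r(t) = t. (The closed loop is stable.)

G(s) has one pole at the origin.
This is a Type 1 system. Kv = lim_{s→0} s·G(s) = 15/4.
e_ss = 1/Kv = 1/(15/4) = 4/15 ≈ 0.2667.

e_ss = 0.2667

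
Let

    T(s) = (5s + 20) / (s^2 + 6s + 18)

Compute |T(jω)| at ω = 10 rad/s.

|T(j10)| ≈ 0.5300

Substitute s = j10: numerator = 20 + j50, denominator = -82 + j60.
|T(j10)| = |20 + j50| / |-82 + j60| = 53.852 / 101.61 ≈ 0.5300.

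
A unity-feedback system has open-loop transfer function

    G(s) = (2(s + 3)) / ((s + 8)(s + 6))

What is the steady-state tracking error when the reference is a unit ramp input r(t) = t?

G(s) has no poles at the origin.
This is a Type 0 system; Kv = lim_{s→0} s·G(s) = 0, so the steady-state error for a ramp input is infinite.

e_ss = ∞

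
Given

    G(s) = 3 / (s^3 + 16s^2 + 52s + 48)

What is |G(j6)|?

Substitute s = j6: numerator = 3, denominator = -528 + j96.
|G(j6)| = |3| / |-528 + j96| = 3 / 536.66 ≈ 0.005590.

|G(j6)| ≈ 0.005590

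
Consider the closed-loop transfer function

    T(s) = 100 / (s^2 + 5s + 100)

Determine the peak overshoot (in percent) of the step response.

Comparing s^2 + 5s + 100 to s^2 + 2ζωₙs + ωₙ²: ωₙ = 10 rad/s and ζ = 5/(2·10) = 0.25.
%OS = 100·exp(−πζ/√(1−ζ²)) = 100·exp(−π·0.25/√(1−0.25²)) ≈ 44.4%.

%OS ≈ 44.4%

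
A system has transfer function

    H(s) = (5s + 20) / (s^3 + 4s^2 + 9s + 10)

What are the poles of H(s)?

s = -2, -1 + 2j, -1 - 2j

The poles are the roots of the denominator s^3 + 4s^2 + 9s + 10 = 0.
Trying s = -2: the polynomial evaluates to 0, so (s + 2) is a factor.
Dividing out leaves s^2 + 2s + 5 = 0.
The quadratic formula then gives s = -1 ± 2j.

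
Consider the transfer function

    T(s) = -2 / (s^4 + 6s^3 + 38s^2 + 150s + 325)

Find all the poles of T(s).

The poles are the roots of the denominator s^4 + 6s^3 + 38s^2 + 150s + 325 = 0.
No real roots exist; factor into two real quadratics: (s^2 + 25)(s^2 + 6s + 13) = 0.
Each quadratic gives a conjugate pair via the quadratic formula.

s = ±5j, -3 ± 2j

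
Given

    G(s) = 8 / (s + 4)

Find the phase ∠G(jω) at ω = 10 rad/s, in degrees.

At s = j10: numerator = 8, denominator = 4 + j10.
∠G = ∠num − ∠den = 0° − (68.199°) = -68.20°.

∠G(j10) ≈ -68.20°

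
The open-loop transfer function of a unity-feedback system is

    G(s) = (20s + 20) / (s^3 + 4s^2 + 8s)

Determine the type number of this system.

Type 1

Factor s from the denominator: s^3 + 4s^2 + 8s = s·(s^2 + 4s + 8).
There is 1 pole at the origin, so the system is Type 1.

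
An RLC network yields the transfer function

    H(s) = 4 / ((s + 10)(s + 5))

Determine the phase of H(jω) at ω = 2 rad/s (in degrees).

∠H(j2) ≈ -33.11°

At s = j2: numerator = 4, denominator = 46 + j30.
∠H = ∠num − ∠den = 0° − (33.111°) = -33.11°.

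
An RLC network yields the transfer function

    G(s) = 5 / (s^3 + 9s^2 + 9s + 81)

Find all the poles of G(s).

s = 3j, -3j, -9

The poles are the roots of the denominator s^3 + 9s^2 + 9s + 81 = 0.
Trying s = -9: the polynomial evaluates to 0, so (s + 9) is a factor.
Dividing out leaves s^2 + 9 = 0.
The quadratic formula then gives s = 0 ± 3j.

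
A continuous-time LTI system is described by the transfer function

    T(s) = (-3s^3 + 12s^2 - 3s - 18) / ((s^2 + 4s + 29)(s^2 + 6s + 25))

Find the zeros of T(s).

Set the numerator to zero: -3s^3 + 12s^2 - 3s - 18 = 0, i.e. -3·(s^3 - 4s^2 + s + 6) = 0.
Factoring: (s - 3)(s - 2)(s + 1) = 0.

s = 3, 2, -1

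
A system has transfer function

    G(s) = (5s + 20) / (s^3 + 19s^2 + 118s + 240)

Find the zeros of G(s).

Set the numerator to zero: 5s + 20 = 0, i.e. 5·(s + 4) = 0.
So s = -4.

s = -4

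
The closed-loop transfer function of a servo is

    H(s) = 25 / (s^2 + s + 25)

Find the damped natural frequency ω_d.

ω_d ≈ 4.975 rad/s

Comparing s^2 + s + 25 to s^2 + 2ζωₙs + ωₙ²: ωₙ = 5 rad/s and ζ = 1/(2·5) = 0.1.
ζωₙ = 1/2 = 0.5, so ω_d = ωₙ√(1−ζ²) = √(ωₙ² − (ζωₙ)²) = √(25 − 0.5²) = √24.75 ≈ 4.975 rad/s.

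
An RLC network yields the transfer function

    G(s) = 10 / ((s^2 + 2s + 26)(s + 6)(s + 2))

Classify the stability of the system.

stable

The poles can be read from the denominator factors: s = -1 ± 5j, -6, -2.
Since all poles lie strictly in the left half-plane, the system is stable.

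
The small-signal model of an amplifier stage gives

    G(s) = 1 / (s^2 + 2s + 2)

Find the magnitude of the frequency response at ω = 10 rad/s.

Substitute s = j10: numerator = 1, denominator = -98 + j20.
|G(j10)| = |1| / |-98 + j20| = 1 / 100.02 ≈ 0.009998.

|G(j10)| ≈ 0.009998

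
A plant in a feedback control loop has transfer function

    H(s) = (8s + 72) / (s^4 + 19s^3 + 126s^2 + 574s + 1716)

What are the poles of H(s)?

s = -6, -1 ± 5j, -11

The poles are the roots of the denominator s^4 + 19s^3 + 126s^2 + 574s + 1716 = 0.
Trying s = -6: the polynomial evaluates to 0, so (s + 6) is a factor.
Dividing out leaves s^3 + 13s^2 + 48s + 286 = 0.
This factors further as (s^2 + 2s + 26)(s + 11) = 0.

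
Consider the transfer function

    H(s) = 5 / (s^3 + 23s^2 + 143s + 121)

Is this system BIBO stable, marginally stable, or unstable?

stable

The denominator s^3 + 23s^2 + 143s + 121 factors as (s + 11)^2(s + 1), giving poles at s = -11, -1, -11.
Since all poles lie strictly in the left half-plane, the system is stable.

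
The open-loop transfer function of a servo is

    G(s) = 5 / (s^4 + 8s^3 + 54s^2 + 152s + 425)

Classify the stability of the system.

stable

The denominator s^4 + 8s^3 + 54s^2 + 152s + 425 factors as (s^2 + 2s + 17)(s^2 + 6s + 25), giving poles at s = -1 ± 4j, -3 ± 4j.
Since all poles lie strictly in the left half-plane, the system is stable.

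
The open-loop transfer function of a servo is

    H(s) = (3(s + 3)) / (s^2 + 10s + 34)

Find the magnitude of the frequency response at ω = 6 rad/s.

|H(j6)| ≈ 0.3352

Substitute s = j6: numerator = 9 + j18, denominator = -2 + j60.
|H(j6)| = |9 + j18| / |-2 + j60| = 20.125 / 60.033 ≈ 0.3352.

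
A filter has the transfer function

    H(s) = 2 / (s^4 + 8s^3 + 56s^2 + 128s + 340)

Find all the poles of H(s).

s = -1 ± 3j, -3 ± 5j

The poles are the roots of the denominator s^4 + 8s^3 + 56s^2 + 128s + 340 = 0.
No real roots exist; factor into two real quadratics: (s^2 + 2s + 10)(s^2 + 6s + 34) = 0.
Each quadratic gives a conjugate pair via the quadratic formula.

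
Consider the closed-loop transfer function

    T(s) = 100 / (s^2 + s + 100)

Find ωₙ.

ωₙ = 10 rad/s

Compare the denominator to the standard form s^2 + 2ζωₙs + ωₙ².
ωₙ² = 100, so ωₙ = 10 rad/s.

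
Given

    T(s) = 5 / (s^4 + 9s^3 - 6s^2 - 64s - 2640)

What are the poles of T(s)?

s = -2 + 6j, -2 - 6j, 6, -11

The poles are the roots of the denominator s^4 + 9s^3 - 6s^2 - 64s - 2640 = 0.
Trying s = 6: the polynomial evaluates to 0, so (s - 6) is a factor.
Dividing out leaves s^3 + 15s^2 + 84s + 440 = 0.
This factors further as (s^2 + 4s + 40)(s + 11) = 0.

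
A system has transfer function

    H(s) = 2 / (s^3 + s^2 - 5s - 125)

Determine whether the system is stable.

The denominator s^3 + s^2 - 5s - 125 factors as (s - 5)(s^2 + 6s + 25), giving poles at s = 5, -3 ± 4j.
Since the pole(s) at s = 5 lie in the right half-plane, the system is unstable.

unstable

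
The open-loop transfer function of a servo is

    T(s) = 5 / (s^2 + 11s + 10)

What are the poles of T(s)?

The poles are the roots of the denominator s^2 + 11s + 10 = 0.
Factoring: (s + 1)(s + 10) = 0, so s = -1 and s = -10.

s = -1, -10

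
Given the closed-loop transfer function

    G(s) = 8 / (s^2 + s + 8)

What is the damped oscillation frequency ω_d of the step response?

ω_d ≈ 2.784 rad/s

Comparing s^2 + s + 8 to s^2 + 2ζωₙs + ωₙ²: ωₙ = √8 ≈ 2.828 rad/s and ζ = 1/(2·√8) ≈ 0.1768.
ζωₙ = 1/2 = 0.5, so ω_d = ωₙ√(1−ζ²) = √(ωₙ² − (ζωₙ)²) = √(8 − 0.5²) = √7.75 ≈ 2.784 rad/s.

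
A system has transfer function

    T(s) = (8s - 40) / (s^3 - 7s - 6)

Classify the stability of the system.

unstable

The denominator s^3 - 7s - 6 factors as (s - 3)(s + 1)(s + 2), giving poles at s = 3, -1, -2.
Since the pole(s) at s = 3 lie in the right half-plane, the system is unstable.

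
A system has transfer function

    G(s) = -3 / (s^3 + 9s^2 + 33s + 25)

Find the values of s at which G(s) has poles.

s = -4 ± 3j, -1

The poles are the roots of the denominator s^3 + 9s^2 + 33s + 25 = 0.
Trying s = -1: the polynomial evaluates to 0, so (s + 1) is a factor.
Dividing out leaves s^2 + 8s + 25 = 0.
The quadratic formula then gives s = -4 ± 3j.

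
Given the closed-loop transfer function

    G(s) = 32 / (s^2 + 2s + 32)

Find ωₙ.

Compare the denominator to the standard form s^2 + 2ζωₙs + ωₙ².
ωₙ² = 32, so ωₙ = √32 ≈ 5.657 rad/s.

ωₙ ≈ 5.657 rad/s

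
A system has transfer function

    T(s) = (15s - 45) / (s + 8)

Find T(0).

T(0) = -45/8 ≈ -5.625

Set s = 0: T(0) = (-45) / (8) = -45/8.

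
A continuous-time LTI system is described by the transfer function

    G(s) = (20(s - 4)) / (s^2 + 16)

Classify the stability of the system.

The denominator s^2 + 16 factors as (s^2 + 16), giving poles at s = 4j, -4j.
Since the simple pole(s) at s = ±4j lie on the jω-axis with none in the right half-plane, the system is marginally stable.

marginally stable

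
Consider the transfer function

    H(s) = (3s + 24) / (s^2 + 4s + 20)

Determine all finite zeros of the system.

s = -8

Set the numerator to zero: 3s + 24 = 0, i.e. 3·(s + 8) = 0.
So s = -8.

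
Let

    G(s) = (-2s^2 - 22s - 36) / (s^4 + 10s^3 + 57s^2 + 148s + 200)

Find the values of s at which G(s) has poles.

The poles are the roots of the denominator s^4 + 10s^3 + 57s^2 + 148s + 200 = 0.
No real roots exist; factor into two real quadratics: (s^2 + 6s + 25)(s^2 + 4s + 8) = 0.
Each quadratic gives a conjugate pair via the quadratic formula.

s = -3 ± 4j, -2 ± 2j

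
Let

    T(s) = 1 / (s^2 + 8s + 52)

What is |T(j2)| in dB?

Substitute s = j2: numerator = 1, denominator = 48 + j16.
|T(j2)| = |1| / |48 + j16| = 1 / 50.596 ≈ 0.01976.
In decibels: 20·log₁₀(0.01976) ≈ -34.1 dB.

|T(j2)|_dB ≈ -34.1 dB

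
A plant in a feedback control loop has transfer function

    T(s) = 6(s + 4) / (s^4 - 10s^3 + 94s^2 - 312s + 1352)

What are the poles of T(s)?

s = 1 ± 5j, 4 ± 6j

The poles are the roots of the denominator s^4 - 10s^3 + 94s^2 - 312s + 1352 = 0.
No real roots exist; factor into two real quadratics: (s^2 - 2s + 26)(s^2 - 8s + 52) = 0.
Each quadratic gives a conjugate pair via the quadratic formula.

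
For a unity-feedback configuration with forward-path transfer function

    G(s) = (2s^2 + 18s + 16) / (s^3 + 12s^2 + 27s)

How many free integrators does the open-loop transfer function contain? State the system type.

Type 1

Factor s from the denominator: s^3 + 12s^2 + 27s = s·(s^2 + 12s + 27).
There is 1 pole at the origin, so the system is Type 1.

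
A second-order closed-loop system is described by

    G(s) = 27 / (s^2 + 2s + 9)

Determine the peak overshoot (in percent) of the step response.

Comparing s^2 + 2s + 9 to s^2 + 2ζωₙs + ωₙ²: ωₙ = 3 rad/s and ζ = 2/(2·3) ≈ 0.3333.
%OS = 100·exp(−πζ/√(1−ζ²)) = 100·exp(−π·0.3333/√(1−0.3333²)) ≈ 32.9%.

%OS ≈ 32.9%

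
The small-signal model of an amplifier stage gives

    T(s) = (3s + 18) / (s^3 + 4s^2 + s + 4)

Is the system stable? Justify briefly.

The denominator s^3 + 4s^2 + s + 4 factors as (s^2 + 1)(s + 4), giving poles at s = j, -j, -4.
Since the simple pole(s) at s = ±j lie on the jω-axis with none in the right half-plane, the system is marginally stable.

marginally stable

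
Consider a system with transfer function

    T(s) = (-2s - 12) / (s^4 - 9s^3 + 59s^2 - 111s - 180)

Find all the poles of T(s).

The poles are the roots of the denominator s^4 - 9s^3 + 59s^2 - 111s - 180 = 0.
Trying s = -1: the polynomial evaluates to 0, so (s + 1) is a factor.
Dividing out leaves s^3 - 10s^2 + 69s - 180 = 0.
This factors further as (s^2 - 6s + 45)(s - 4) = 0.

s = 3 + 6j, 3 - 6j, -1, 4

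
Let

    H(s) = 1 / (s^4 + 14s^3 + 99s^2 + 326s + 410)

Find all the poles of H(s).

The poles are the roots of the denominator s^4 + 14s^3 + 99s^2 + 326s + 410 = 0.
No real roots exist; factor into two real quadratics: (s^2 + 8s + 41)(s^2 + 6s + 10) = 0.
Each quadratic gives a conjugate pair via the quadratic formula.

s = -4 ± 5j, -3 ± j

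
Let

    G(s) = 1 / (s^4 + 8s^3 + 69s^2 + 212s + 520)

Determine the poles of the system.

s = -2 ± 3j, -2 ± 6j

The poles are the roots of the denominator s^4 + 8s^3 + 69s^2 + 212s + 520 = 0.
No real roots exist; factor into two real quadratics: (s^2 + 4s + 13)(s^2 + 4s + 40) = 0.
Each quadratic gives a conjugate pair via the quadratic formula.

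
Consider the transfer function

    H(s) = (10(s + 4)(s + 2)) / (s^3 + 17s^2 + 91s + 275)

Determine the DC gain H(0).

Set s = 0: H(0) = (80) / (275) = 16/55.

H(0) = 16/55 ≈ 0.2909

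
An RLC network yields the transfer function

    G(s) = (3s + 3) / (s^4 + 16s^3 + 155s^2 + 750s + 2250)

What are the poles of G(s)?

The poles are the roots of the denominator s^4 + 16s^3 + 155s^2 + 750s + 2250 = 0.
No real roots exist; factor into two real quadratics: (s^2 + 6s + 45)(s^2 + 10s + 50) = 0.
Each quadratic gives a conjugate pair via the quadratic formula.

s = -3 ± 6j, -5 ± 5j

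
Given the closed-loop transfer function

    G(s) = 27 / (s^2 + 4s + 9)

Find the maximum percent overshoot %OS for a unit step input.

%OS ≈ 6.02%

Comparing s^2 + 4s + 9 to s^2 + 2ζωₙs + ωₙ²: ωₙ = 3 rad/s and ζ = 4/(2·3) ≈ 0.6667.
%OS = 100·exp(−πζ/√(1−ζ²)) = 100·exp(−π·0.6667/√(1−0.6667²)) ≈ 6.02%.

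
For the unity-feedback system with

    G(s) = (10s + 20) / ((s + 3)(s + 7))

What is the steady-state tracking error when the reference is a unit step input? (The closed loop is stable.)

e_ss = 0.5122

G(s) has no poles at the origin.
This is a Type 0 system. Kp = lim_{s→0} G(s) = 20/21.
e_ss = 1/(1 + Kp) = 1/(1 + 20/21) = 21/41 ≈ 0.5122.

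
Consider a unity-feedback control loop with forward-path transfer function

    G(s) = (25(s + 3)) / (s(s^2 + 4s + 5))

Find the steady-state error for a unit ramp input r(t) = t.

G(s) has one pole at the origin.
This is a Type 1 system. Kv = lim_{s→0} s·G(s) = 75/5 = 15.
e_ss = 1/Kv = 1/(15) = 1/15 ≈ 0.06667.

e_ss = 0.06667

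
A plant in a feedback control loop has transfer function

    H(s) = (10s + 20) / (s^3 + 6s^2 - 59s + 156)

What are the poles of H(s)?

s = 3 ± 2j, -12

The poles are the roots of the denominator s^3 + 6s^2 - 59s + 156 = 0.
Trying s = -12: the polynomial evaluates to 0, so (s + 12) is a factor.
Dividing out leaves s^2 - 6s + 13 = 0.
The quadratic formula then gives s = 3 ± 2j.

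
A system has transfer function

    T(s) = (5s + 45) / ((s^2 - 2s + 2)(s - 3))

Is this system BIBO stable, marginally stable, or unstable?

unstable

The poles can be read from the denominator factors: s = 1 + j, 1 - j, 3.
Since the pole(s) at s = 1 ± j, 3 lie in the right half-plane, the system is unstable.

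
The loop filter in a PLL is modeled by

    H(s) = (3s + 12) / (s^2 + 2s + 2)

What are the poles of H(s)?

s = -1 ± j

The poles are the roots of the denominator s^2 + 2s + 2 = 0.
Using the quadratic formula: s = (-2 ± √(-4))/2 = -1 ± 1j.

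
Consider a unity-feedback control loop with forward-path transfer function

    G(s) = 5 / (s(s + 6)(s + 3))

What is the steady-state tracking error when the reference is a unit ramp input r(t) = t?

G(s) has one pole at the origin.
This is a Type 1 system. Kv = lim_{s→0} s·G(s) = 5/18.
e_ss = 1/Kv = 1/(5/18) = 18/5 ≈ 3.600.

e_ss = 3.600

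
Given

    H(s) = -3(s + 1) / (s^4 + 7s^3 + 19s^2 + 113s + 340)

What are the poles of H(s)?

The poles are the roots of the denominator s^4 + 7s^3 + 19s^2 + 113s + 340 = 0.
Trying s = -5: the polynomial evaluates to 0, so (s + 5) is a factor.
Dividing out leaves s^3 + 2s^2 + 9s + 68 = 0.
This factors further as (s^2 - 2s + 17)(s + 4) = 0.

s = 1 + 4j, 1 - 4j, -5, -4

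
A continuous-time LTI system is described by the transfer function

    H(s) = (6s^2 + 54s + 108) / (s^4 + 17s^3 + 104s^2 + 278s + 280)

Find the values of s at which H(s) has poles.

s = -3 ± j, -4, -7

The poles are the roots of the denominator s^4 + 17s^3 + 104s^2 + 278s + 280 = 0.
Trying s = -4: the polynomial evaluates to 0, so (s + 4) is a factor.
Dividing out leaves s^3 + 13s^2 + 52s + 70 = 0.
This factors further as (s^2 + 6s + 10)(s + 7) = 0.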